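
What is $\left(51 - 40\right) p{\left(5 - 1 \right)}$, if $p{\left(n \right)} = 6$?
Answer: $66$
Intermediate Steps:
$\left(51 - 40\right) p{\left(5 - 1 \right)} = \left(51 - 40\right) 6 = 11 \cdot 6 = 66$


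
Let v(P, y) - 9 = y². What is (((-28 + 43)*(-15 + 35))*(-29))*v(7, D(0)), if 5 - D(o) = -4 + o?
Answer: -783000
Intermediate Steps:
D(o) = 9 - o (D(o) = 5 - (-4 + o) = 5 + (4 - o) = 9 - o)
v(P, y) = 9 + y²
(((-28 + 43)*(-15 + 35))*(-29))*v(7, D(0)) = (((-28 + 43)*(-15 + 35))*(-29))*(9 + (9 - 1*0)²) = ((15*20)*(-29))*(9 + (9 + 0)²) = (300*(-29))*(9 + 9²) = -8700*(9 + 81) = -8700*90 = -783000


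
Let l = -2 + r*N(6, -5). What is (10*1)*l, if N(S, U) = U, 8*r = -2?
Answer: -15/2 ≈ -7.5000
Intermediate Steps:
r = -¼ (r = (⅛)*(-2) = -¼ ≈ -0.25000)
l = -¾ (l = -2 - ¼*(-5) = -2 + 5/4 = -¾ ≈ -0.75000)
(10*1)*l = (10*1)*(-¾) = 10*(-¾) = -15/2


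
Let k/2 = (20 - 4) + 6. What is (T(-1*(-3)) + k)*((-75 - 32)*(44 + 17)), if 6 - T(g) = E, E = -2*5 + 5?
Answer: -358985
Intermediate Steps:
E = -5 (E = -10 + 5 = -5)
k = 44 (k = 2*((20 - 4) + 6) = 2*(16 + 6) = 2*22 = 44)
T(g) = 11 (T(g) = 6 - 1*(-5) = 6 + 5 = 11)
(T(-1*(-3)) + k)*((-75 - 32)*(44 + 17)) = (11 + 44)*((-75 - 32)*(44 + 17)) = 55*(-107*61) = 55*(-6527) = -358985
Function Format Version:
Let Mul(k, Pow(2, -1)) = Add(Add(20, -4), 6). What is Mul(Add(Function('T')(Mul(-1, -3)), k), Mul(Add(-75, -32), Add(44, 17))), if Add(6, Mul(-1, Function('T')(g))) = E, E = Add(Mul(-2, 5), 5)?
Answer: -358985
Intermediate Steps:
E = -5 (E = Add(-10, 5) = -5)
k = 44 (k = Mul(2, Add(Add(20, -4), 6)) = Mul(2, Add(16, 6)) = Mul(2, 22) = 44)
Function('T')(g) = 11 (Function('T')(g) = Add(6, Mul(-1, -5)) = Add(6, 5) = 11)
Mul(Add(Function('T')(Mul(-1, -3)), k), Mul(Add(-75, -32), Add(44, 17))) = Mul(Add(11, 44), Mul(Add(-75, -32), Add(44, 17))) = Mul(55, Mul(-107, 61)) = Mul(55, -6527) = -358985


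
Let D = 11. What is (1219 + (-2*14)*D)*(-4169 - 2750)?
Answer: -6303209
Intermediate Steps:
(1219 + (-2*14)*D)*(-4169 - 2750) = (1219 - 2*14*11)*(-4169 - 2750) = (1219 - 28*11)*(-6919) = (1219 - 308)*(-6919) = 911*(-6919) = -6303209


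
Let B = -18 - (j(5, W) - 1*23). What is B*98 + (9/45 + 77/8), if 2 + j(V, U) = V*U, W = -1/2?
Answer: 37633/40 ≈ 940.83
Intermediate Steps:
W = -½ (W = -1*½ = -½ ≈ -0.50000)
j(V, U) = -2 + U*V (j(V, U) = -2 + V*U = -2 + U*V)
B = 19/2 (B = -18 - ((-2 - ½*5) - 1*23) = -18 - ((-2 - 5/2) - 23) = -18 - (-9/2 - 23) = -18 - 1*(-55/2) = -18 + 55/2 = 19/2 ≈ 9.5000)
B*98 + (9/45 + 77/8) = (19/2)*98 + (9/45 + 77/8) = 931 + (9*(1/45) + 77*(⅛)) = 931 + (⅕ + 77/8) = 931 + 393/40 = 37633/40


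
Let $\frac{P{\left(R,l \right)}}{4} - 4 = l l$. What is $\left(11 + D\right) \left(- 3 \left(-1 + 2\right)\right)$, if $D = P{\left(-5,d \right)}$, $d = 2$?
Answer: $-129$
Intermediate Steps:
$P{\left(R,l \right)} = 16 + 4 l^{2}$ ($P{\left(R,l \right)} = 16 + 4 l l = 16 + 4 l^{2}$)
$D = 32$ ($D = 16 + 4 \cdot 2^{2} = 16 + 4 \cdot 4 = 16 + 16 = 32$)
$\left(11 + D\right) \left(- 3 \left(-1 + 2\right)\right) = \left(11 + 32\right) \left(- 3 \left(-1 + 2\right)\right) = 43 \left(\left(-3\right) 1\right) = 43 \left(-3\right) = -129$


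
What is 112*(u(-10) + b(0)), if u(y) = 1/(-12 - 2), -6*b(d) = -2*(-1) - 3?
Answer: 32/3 ≈ 10.667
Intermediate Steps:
b(d) = 1/6 (b(d) = -(-2*(-1) - 3)/6 = -(2 - 3)/6 = -1/6*(-1) = 1/6)
u(y) = -1/14 (u(y) = 1/(-14) = -1/14)
112*(u(-10) + b(0)) = 112*(-1/14 + 1/6) = 112*(2/21) = 32/3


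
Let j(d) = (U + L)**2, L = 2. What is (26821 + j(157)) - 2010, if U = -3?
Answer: 24812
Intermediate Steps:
j(d) = 1 (j(d) = (-3 + 2)**2 = (-1)**2 = 1)
(26821 + j(157)) - 2010 = (26821 + 1) - 2010 = 26822 - 2010 = 24812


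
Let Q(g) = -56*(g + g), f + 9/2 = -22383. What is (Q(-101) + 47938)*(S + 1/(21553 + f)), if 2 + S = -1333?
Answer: -132015932250/1669 ≈ -7.9099e+7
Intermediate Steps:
f = -44775/2 (f = -9/2 - 22383 = -44775/2 ≈ -22388.)
S = -1335 (S = -2 - 1333 = -1335)
Q(g) = -112*g
(Q(-101) + 47938)*(S + 1/(21553 + f)) = (-112*(-101) + 47938)*(-1335 + 1/(21553 - 44775/2)) = (11312 + 47938)*(-1335 + 1/(-1669/2)) = 59250*(-1335 - 2/1669) = 59250*(-2228117/1669) = -132015932250/1669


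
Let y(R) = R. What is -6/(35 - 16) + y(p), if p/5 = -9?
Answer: -861/19 ≈ -45.316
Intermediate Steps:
p = -45 (p = 5*(-9) = -45)
-6/(35 - 16) + y(p) = -6/(35 - 16) - 45 = -6/19 - 45 = -861/19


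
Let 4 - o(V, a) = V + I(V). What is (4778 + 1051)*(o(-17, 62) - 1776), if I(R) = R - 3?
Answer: -10113315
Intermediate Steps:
I(R) = -3 + R
o(V, a) = 7 - 2*V (o(V, a) = 4 - (V + (-3 + V)) = 4 - (-3 + 2*V) = 4 + (3 - 2*V) = 7 - 2*V)
(4778 + 1051)*(o(-17, 62) - 1776) = (4778 + 1051)*((7 - 2*(-17)) - 1776) = 5829*((7 + 34) - 1776) = 5829*(41 - 1776) = 5829*(-1735) = -10113315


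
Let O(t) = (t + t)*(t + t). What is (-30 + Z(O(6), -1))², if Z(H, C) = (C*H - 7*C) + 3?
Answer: 26896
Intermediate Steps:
O(t) = 4*t² (O(t) = (2*t)*(2*t) = 4*t²)
Z(H, C) = 3 - 7*C + C*H (Z(H, C) = (-7*C + C*H) + 3 = 3 - 7*C + C*H)
(-30 + Z(O(6), -1))² = (-30 + (3 - 7*(-1) - 4*6²))² = (-30 + (3 + 7 - 4*36))² = (-30 + (3 + 7 - 1*144))² = (-30 + (3 + 7 - 144))² = (-30 - 134)² = (-164)² = 26896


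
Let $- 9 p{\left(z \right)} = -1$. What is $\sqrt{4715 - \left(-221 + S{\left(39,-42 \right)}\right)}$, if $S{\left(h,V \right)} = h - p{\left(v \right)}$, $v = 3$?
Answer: $\frac{\sqrt{44074}}{3} \approx 69.979$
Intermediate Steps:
$p{\left(z \right)} = \frac{1}{9}$ ($p{\left(z \right)} = \left(- \frac{1}{9}\right) \left(-1\right) = \frac{1}{9}$)
$S{\left(h,V \right)} = - \frac{1}{9} + h$ ($S{\left(h,V \right)} = h - \frac{1}{9} = - \frac{1}{9} + h$)
$\sqrt{4715 - \left(-221 + S{\left(39,-42 \right)}\right)} = \sqrt{4715 + \left(221 - \left(- \frac{1}{9} + 39\right)\right)} = \sqrt{4715 + \left(221 - \frac{350}{9}\right)} = \sqrt{4715 + \frac{1639}{9}} = \sqrt{\frac{44074}{9}} = \frac{\sqrt{44074}}{3}$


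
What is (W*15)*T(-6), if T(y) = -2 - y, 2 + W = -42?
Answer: -2640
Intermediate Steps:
W = -44 (W = -2 - 42 = -44)
(W*15)*T(-6) = (-44*15)*(-2 - 1*(-6)) = -660*(-2 + 6) = -660*4 = -2640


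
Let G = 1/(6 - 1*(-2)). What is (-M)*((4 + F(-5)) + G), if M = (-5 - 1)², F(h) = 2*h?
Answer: 423/2 ≈ 211.50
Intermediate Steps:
M = 36 (M = (-6)² = 36)
G = ⅛ (G = 1/(6 + 2) = 1/8 = ⅛ ≈ 0.12500)
(-M)*((4 + F(-5)) + G) = (-1*36)*((4 + 2*(-5)) + ⅛) = -36*((4 - 10) + ⅛) = -36*(-6 + ⅛) = -36*(-47/8) = 423/2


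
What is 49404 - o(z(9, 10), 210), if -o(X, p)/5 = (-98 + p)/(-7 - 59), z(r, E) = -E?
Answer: 1630052/33 ≈ 49396.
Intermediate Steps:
o(X, p) = -245/33 + 5*p/66 (o(X, p) = -5*(-98 + p)/(-7 - 59) = -5*(-98 + p)/(-66) = -5*(-98 + p)*(-1)/66 = -5*(49/33 - p/66) = -245/33 + 5*p/66)
49404 - o(z(9, 10), 210) = 49404 - (-245/33 + (5/66)*210) = 49404 - (-245/33 + 175/11) = 49404 - 1*280/33 = 49404 - 280/33 = 1630052/33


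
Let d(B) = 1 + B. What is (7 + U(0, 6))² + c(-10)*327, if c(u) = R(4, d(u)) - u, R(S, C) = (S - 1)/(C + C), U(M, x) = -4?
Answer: 6449/2 ≈ 3224.5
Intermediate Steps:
R(S, C) = (-1 + S)/(2*C) (R(S, C) = (-1 + S)/((2*C)) = (-1 + S)*(1/(2*C)) = (-1 + S)/(2*C))
c(u) = -u + 3/(2*(1 + u)) (c(u) = (-1 + 4)/(2*(1 + u)) - u = (½)*3/(1 + u) - u = 3/(2*(1 + u)) - u = -u + 3/(2*(1 + u)))
(7 + U(0, 6))² + c(-10)*327 = (7 - 4)² + ((3/2 - 1*(-10)*(1 - 10))/(1 - 10))*327 = 3² + ((3/2 - 1*(-10)*(-9))/(-9))*327 = 9 - (3/2 - 90)/9*327 = 9 - ⅑*(-177/2)*327 = 9 + (59/6)*327 = 9 + 6431/2 = 6449/2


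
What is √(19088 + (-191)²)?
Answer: √55569 ≈ 235.73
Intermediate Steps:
√(19088 + (-191)²) = √(19088 + 36481) = √55569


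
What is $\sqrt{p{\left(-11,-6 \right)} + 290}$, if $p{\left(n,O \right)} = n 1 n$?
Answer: $\sqrt{411} \approx 20.273$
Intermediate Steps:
$p{\left(n,O \right)} = n^{2}$ ($p{\left(n,O \right)} = n n = n^{2}$)
$\sqrt{p{\left(-11,-6 \right)} + 290} = \sqrt{\left(-11\right)^{2} + 290} = \sqrt{121 + 290} = \sqrt{411}$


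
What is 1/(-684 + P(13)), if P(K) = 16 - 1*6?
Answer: -1/674 ≈ -0.0014837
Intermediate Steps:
P(K) = 10 (P(K) = 16 - 6 = 10)
1/(-684 + P(13)) = 1/(-684 + 10) = 1/(-674) = -1/674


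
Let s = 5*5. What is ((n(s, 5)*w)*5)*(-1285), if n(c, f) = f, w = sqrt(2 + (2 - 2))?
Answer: -32125*sqrt(2) ≈ -45432.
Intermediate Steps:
s = 25
w = sqrt(2) (w = sqrt(2 + 0) = sqrt(2) ≈ 1.4142)
((n(s, 5)*w)*5)*(-1285) = ((5*sqrt(2))*5)*(-1285) = (25*sqrt(2))*(-1285) = -32125*sqrt(2)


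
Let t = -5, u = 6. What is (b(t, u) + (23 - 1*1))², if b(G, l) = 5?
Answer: 729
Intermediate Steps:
(b(t, u) + (23 - 1*1))² = (5 + (23 - 1*1))² = (5 + (23 - 1))² = (5 + 22)² = 27² = 729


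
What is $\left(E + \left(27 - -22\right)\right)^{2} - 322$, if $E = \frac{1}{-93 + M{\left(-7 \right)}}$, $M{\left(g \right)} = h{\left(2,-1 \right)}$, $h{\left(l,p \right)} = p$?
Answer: $\frac{18360833}{8836} \approx 2078.0$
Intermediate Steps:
$M{\left(g \right)} = -1$
$E = - \frac{1}{94}$ ($E = \frac{1}{-93 - 1} = \frac{1}{-94} = - \frac{1}{94} \approx -0.010638$)
$\left(E + \left(27 - -22\right)\right)^{2} - 322 = \left(- \frac{1}{94} + \left(27 - -22\right)\right)^{2} - 322 = \left(- \frac{1}{94} + \left(27 + 22\right)\right)^{2} - 322 = \left(- \frac{1}{94} + 49\right)^{2} - 322 = \left(\frac{4605}{94}\right)^{2} - 322 = \frac{21206025}{8836} - 322 = \frac{18360833}{8836}$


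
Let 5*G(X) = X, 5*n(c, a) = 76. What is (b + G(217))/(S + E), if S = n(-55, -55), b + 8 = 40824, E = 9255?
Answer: 204297/46351 ≈ 4.4076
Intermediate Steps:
n(c, a) = 76/5 (n(c, a) = (1/5)*76 = 76/5)
G(X) = X/5
b = 40816 (b = -8 + 40824 = 40816)
S = 76/5 ≈ 15.200
(b + G(217))/(S + E) = (40816 + (1/5)*217)/(76/5 + 9255) = (40816 + 217/5)/(46351/5) = (204297/5)*(5/46351) = 204297/46351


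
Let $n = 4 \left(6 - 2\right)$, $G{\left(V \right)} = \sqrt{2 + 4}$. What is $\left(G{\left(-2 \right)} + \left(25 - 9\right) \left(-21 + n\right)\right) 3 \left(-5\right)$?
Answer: $1200 - 15 \sqrt{6} \approx 1163.3$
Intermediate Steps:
$G{\left(V \right)} = \sqrt{6}$
$n = 16$ ($n = 4 \cdot 4 = 16$)
$\left(G{\left(-2 \right)} + \left(25 - 9\right) \left(-21 + n\right)\right) 3 \left(-5\right) = \left(\sqrt{6} + \left(25 - 9\right) \left(-21 + 16\right)\right) 3 \left(-5\right) = \left(\sqrt{6} + 16 \left(-5\right)\right) \left(-15\right) = \left(\sqrt{6} - 80\right) \left(-15\right) = \left(-80 + \sqrt{6}\right) \left(-15\right) = 1200 - 15 \sqrt{6}$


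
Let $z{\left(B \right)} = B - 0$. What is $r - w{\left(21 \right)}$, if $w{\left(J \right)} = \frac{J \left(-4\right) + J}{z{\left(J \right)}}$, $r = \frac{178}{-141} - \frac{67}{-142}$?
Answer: $\frac{44237}{20022} \approx 2.2094$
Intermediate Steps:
$z{\left(B \right)} = B$ ($z{\left(B \right)} = B + 0 = B$)
$r = - \frac{15829}{20022}$ ($r = 178 \left(- \frac{1}{141}\right) - - \frac{67}{142} = - \frac{178}{141} + \frac{67}{142} = - \frac{15829}{20022} \approx -0.79058$)
$w{\left(J \right)} = -3$ ($w{\left(J \right)} = \frac{J \left(-4\right) + J}{J} = \frac{- 4 J + J}{J} = \frac{\left(-3\right) J}{J} = -3$)
$r - w{\left(21 \right)} = - \frac{15829}{20022} - -3 = - \frac{15829}{20022} + 3 = \frac{44237}{20022}$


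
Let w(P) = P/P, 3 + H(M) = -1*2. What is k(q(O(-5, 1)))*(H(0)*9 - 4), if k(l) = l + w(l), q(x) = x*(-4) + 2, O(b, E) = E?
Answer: 49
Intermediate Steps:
H(M) = -5 (H(M) = -3 - 1*2 = -3 - 2 = -5)
q(x) = 2 - 4*x (q(x) = -4*x + 2 = 2 - 4*x)
w(P) = 1
k(l) = 1 + l (k(l) = l + 1 = 1 + l)
k(q(O(-5, 1)))*(H(0)*9 - 4) = (1 + (2 - 4*1))*(-5*9 - 4) = (1 + (2 - 4))*(-45 - 4) = (1 - 2)*(-49) = -1*(-49) = 49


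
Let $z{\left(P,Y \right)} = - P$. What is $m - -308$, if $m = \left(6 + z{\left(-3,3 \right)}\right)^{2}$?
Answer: $389$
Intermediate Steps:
$m = 81$ ($m = \left(6 - -3\right)^{2} = \left(6 + 3\right)^{2} = 9^{2} = 81$)
$m - -308 = 81 - -308 = 81 + 308 = 389$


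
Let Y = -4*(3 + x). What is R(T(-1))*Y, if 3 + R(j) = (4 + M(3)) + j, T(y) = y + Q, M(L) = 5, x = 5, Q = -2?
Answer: -96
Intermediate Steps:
T(y) = -2 + y (T(y) = y - 2 = -2 + y)
Y = -32 (Y = -4*(3 + 5) = -4*8 = -32)
R(j) = 6 + j (R(j) = -3 + ((4 + 5) + j) = -3 + (9 + j) = 6 + j)
R(T(-1))*Y = (6 + (-2 - 1))*(-32) = (6 - 3)*(-32) = 3*(-32) = -96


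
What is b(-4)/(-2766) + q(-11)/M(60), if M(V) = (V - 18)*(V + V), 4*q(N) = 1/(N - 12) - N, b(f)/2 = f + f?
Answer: 16103/2544720 ≈ 0.0063280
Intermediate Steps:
b(f) = 4*f (b(f) = 2*(f + f) = 2*(2*f) = 4*f)
q(N) = -N/4 + 1/(4*(-12 + N)) (q(N) = (1/(N - 12) - N)/4 = (1/(-12 + N) - N)/4 = -N/4 + 1/(4*(-12 + N)))
M(V) = 2*V*(-18 + V) (M(V) = (-18 + V)*(2*V) = 2*V*(-18 + V))
b(-4)/(-2766) + q(-11)/M(60) = (4*(-4))/(-2766) + ((1 - 1*(-11)² + 12*(-11))/(4*(-12 - 11)))/((2*60*(-18 + 60))) = -16*(-1/2766) + ((¼)*(1 - 1*121 - 132)/(-23))/((2*60*42)) = 8/1383 + ((¼)*(-1/23)*(1 - 121 - 132))/5040 = 8/1383 + ((¼)*(-1/23)*(-252))*(1/5040) = 8/1383 + (63/23)*(1/5040) = 8/1383 + 1/1840 = 16103/2544720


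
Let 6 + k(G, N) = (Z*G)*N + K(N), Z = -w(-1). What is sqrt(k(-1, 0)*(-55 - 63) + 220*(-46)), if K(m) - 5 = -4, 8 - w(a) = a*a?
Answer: I*sqrt(9530) ≈ 97.622*I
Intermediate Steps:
w(a) = 8 - a**2 (w(a) = 8 - a*a = 8 - a**2)
K(m) = 1 (K(m) = 5 - 4 = 1)
Z = -7 (Z = -(8 - 1*(-1)**2) = -(8 - 1*1) = -(8 - 1) = -1*7 = -7)
k(G, N) = -5 - 7*G*N (k(G, N) = -6 + ((-7*G)*N + 1) = -6 + (-7*G*N + 1) = -6 + (1 - 7*G*N) = -5 - 7*G*N)
sqrt(k(-1, 0)*(-55 - 63) + 220*(-46)) = sqrt((-5 - 7*(-1)*0)*(-55 - 63) + 220*(-46)) = sqrt((-5 + 0)*(-118) - 10120) = sqrt(-5*(-118) - 10120) = sqrt(590 - 10120) = sqrt(-9530) = I*sqrt(9530)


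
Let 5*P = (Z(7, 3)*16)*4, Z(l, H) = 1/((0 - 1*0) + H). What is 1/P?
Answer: 15/64 ≈ 0.23438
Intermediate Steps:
Z(l, H) = 1/H (Z(l, H) = 1/((0 + 0) + H) = 1/(0 + H) = 1/H)
P = 64/15 (P = ((16/3)*4)/5 = (⅕)*(64/3) = 64/15 ≈ 4.2667)
1/P = 1/(64/15) = 15/64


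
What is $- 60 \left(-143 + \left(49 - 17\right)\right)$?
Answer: $6660$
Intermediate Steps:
$- 60 \left(-143 + \left(49 - 17\right)\right) = - 60 \left(-143 + 32\right) = \left(-60\right) \left(-111\right) = 6660$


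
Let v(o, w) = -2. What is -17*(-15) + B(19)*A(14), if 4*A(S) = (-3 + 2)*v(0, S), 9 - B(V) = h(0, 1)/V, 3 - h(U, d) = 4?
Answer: 4931/19 ≈ 259.53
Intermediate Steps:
h(U, d) = -1 (h(U, d) = 3 - 1*4 = 3 - 4 = -1)
B(V) = 9 + 1/V (B(V) = 9 - (-1)/V = 9 + 1/V)
A(S) = 1/2 (A(S) = ((-3 + 2)*(-2))/4 = (-1*(-2))/4 = (1/4)*2 = 1/2)
-17*(-15) + B(19)*A(14) = -17*(-15) + (9 + 1/19)*(1/2) = 255 + (9 + 1/19)*(1/2) = 255 + (172/19)*(1/2) = 255 + 86/19 = 4931/19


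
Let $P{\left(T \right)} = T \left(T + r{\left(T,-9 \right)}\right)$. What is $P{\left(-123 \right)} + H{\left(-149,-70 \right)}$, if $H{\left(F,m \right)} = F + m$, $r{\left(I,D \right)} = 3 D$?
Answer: $18231$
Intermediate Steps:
$P{\left(T \right)} = T \left(-27 + T\right)$ ($P{\left(T \right)} = T \left(T + 3 \left(-9\right)\right) = T \left(T - 27\right) = T \left(-27 + T\right)$)
$P{\left(-123 \right)} + H{\left(-149,-70 \right)} = - 123 \left(-27 - 123\right) - 219 = \left(-123\right) \left(-150\right) - 219 = 18450 - 219 = 18231$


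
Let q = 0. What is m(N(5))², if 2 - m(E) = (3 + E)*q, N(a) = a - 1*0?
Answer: 4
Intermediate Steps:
N(a) = a (N(a) = a + 0 = a)
m(E) = 2 (m(E) = 2 - (3 + E)*0 = 2 - 1*0 = 2 + 0 = 2)
m(N(5))² = 2² = 4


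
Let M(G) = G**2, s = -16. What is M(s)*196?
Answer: 50176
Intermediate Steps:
M(s)*196 = (-16)**2*196 = 256*196 = 50176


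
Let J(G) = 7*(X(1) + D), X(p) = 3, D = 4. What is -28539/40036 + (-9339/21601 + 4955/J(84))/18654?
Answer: -279607972718405/395241550457628 ≈ -0.70744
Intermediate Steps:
J(G) = 49 (J(G) = 7*(3 + 4) = 7*7 = 49)
-28539/40036 + (-9339/21601 + 4955/J(84))/18654 = -28539/40036 + (-9339/21601 + 4955/49)/18654 = -28539*1/40036 + (-9339*1/21601 + 4955*(1/49))*(1/18654) = -28539/40036 + (-9339/21601 + 4955/49)*(1/18654) = -28539/40036 + (106575344/1058449)*(1/18654) = -28539/40036 + 53287672/9872153823 = -279607972718405/395241550457628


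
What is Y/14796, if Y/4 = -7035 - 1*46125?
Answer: -17720/1233 ≈ -14.371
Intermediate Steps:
Y = -212640 (Y = 4*(-7035 - 1*46125) = 4*(-7035 - 46125) = 4*(-53160) = -212640)
Y/14796 = -212640/14796 = -212640*1/14796 = -17720/1233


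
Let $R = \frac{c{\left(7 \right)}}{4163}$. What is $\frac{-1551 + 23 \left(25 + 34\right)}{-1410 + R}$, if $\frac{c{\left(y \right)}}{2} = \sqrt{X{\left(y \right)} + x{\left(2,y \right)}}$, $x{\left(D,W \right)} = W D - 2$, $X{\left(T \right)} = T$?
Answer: $\frac{1185150961065}{8613726057206} + \frac{403811 \sqrt{19}}{8613726057206} \approx 0.13759$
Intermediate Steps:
$x{\left(D,W \right)} = -2 + D W$ ($x{\left(D,W \right)} = D W - 2 = -2 + D W$)
$c{\left(y \right)} = 2 \sqrt{-2 + 3 y}$ ($c{\left(y \right)} = 2 \sqrt{y + \left(-2 + 2 y\right)} = 2 \sqrt{-2 + 3 y}$)
$R = \frac{2 \sqrt{19}}{4163}$ ($R = \frac{2 \sqrt{-2 + 3 \cdot 7}}{4163} = 2 \sqrt{-2 + 21} \cdot \frac{1}{4163} = 2 \sqrt{19} \cdot \frac{1}{4163} = \frac{2 \sqrt{19}}{4163} \approx 0.0020941$)
$\frac{-1551 + 23 \left(25 + 34\right)}{-1410 + R} = \frac{-1551 + 23 \left(25 + 34\right)}{-1410 + \frac{2 \sqrt{19}}{4163}} = \frac{-1551 + 23 \cdot 59}{-1410 + \frac{2 \sqrt{19}}{4163}} = \frac{-1551 + 1357}{-1410 + \frac{2 \sqrt{19}}{4163}} = - \frac{194}{-1410 + \frac{2 \sqrt{19}}{4163}}$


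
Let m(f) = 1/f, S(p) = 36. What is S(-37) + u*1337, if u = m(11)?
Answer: 1733/11 ≈ 157.55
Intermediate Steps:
u = 1/11 ≈ 0.090909
S(-37) + u*1337 = 36 + (1/11)*1337 = 36 + 1337/11 = 1733/11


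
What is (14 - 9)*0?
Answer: 0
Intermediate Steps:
(14 - 9)*0 = 5*0 = 0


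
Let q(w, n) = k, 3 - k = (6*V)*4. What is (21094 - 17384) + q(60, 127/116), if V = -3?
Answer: 3785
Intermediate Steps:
k = 75 (k = 3 - 6*(-3)*4 = 3 - (-18)*4 = 3 - 1*(-72) = 3 + 72 = 75)
q(w, n) = 75
(21094 - 17384) + q(60, 127/116) = (21094 - 17384) + 75 = 3710 + 75 = 3785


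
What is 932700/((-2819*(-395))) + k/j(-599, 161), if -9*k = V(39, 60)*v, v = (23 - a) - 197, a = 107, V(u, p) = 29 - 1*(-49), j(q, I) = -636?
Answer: -635567593/212456754 ≈ -2.9915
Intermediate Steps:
V(u, p) = 78 (V(u, p) = 29 + 49 = 78)
v = -281 (v = (23 - 1*107) - 197 = (23 - 107) - 197 = -84 - 197 = -281)
k = 7306/3 (k = -26*(-281)/3 = -⅑*(-21918) = 7306/3 ≈ 2435.3)
932700/((-2819*(-395))) + k/j(-599, 161) = 932700/((-2819*(-395))) + (7306/3)/(-636) = 932700/1113505 + (7306/3)*(-1/636) = 932700*(1/1113505) - 3653/954 = 186540/222701 - 3653/954 = -635567593/212456754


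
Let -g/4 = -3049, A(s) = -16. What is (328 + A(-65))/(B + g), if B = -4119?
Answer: 312/8077 ≈ 0.038628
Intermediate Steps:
g = 12196 (g = -4*(-3049) = 12196)
(328 + A(-65))/(B + g) = (328 - 16)/(-4119 + 12196) = 312/8077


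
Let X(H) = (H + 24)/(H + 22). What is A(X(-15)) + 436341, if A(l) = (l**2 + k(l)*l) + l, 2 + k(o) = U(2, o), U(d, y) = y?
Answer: 21380808/49 ≈ 4.3634e+5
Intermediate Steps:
X(H) = (24 + H)/(22 + H)
k(o) = -2 + o
A(l) = l + l**2 + l*(-2 + l) (A(l) = (l**2 + (-2 + l)*l) + l = (l**2 + l*(-2 + l)) + l = l + l**2 + l*(-2 + l))
A(X(-15)) + 436341 = ((24 - 15)/(22 - 15))*(-1 + 2*((24 - 15)/(22 - 15))) + 436341 = (9/7)*(-1 + 2*(9/7)) + 436341 = ((1/7)*9)*(-1 + 2*((1/7)*9)) + 436341 = 9*(-1 + 2*(9/7))/7 + 436341 = 9*(-1 + 18/7)/7 + 436341 = (9/7)*(11/7) + 436341 = 99/49 + 436341 = 21380808/49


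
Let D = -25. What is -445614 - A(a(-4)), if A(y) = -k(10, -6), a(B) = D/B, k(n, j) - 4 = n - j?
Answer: -445594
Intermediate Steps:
k(n, j) = 4 + n - j (k(n, j) = 4 + (n - j) = 4 + n - j)
a(B) = -25/B
A(y) = -20 (A(y) = -(4 + 10 - 1*(-6)) = -(4 + 10 + 6) = -1*20 = -20)
-445614 - A(a(-4)) = -445614 - 1*(-20) = -445614 + 20 = -445594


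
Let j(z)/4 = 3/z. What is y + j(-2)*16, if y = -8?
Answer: -104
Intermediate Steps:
j(z) = 12/z (j(z) = 4*(3/z) = 12/z)
y + j(-2)*16 = -8 + (12/(-2))*16 = -8 + (12*(-½))*16 = -8 - 6*16 = -8 - 96 = -104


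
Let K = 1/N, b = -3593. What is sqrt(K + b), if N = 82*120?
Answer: I*sqrt(21743398185)/2460 ≈ 59.942*I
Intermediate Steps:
N = 9840
K = 1/9840 ≈ 0.00010163
sqrt(K + b) = sqrt(1/9840 - 3593) = sqrt(-35355119/9840) = I*sqrt(21743398185)/2460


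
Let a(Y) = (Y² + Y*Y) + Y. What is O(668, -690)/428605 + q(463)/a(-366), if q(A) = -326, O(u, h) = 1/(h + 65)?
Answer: -43664268148/35834860415625 ≈ -0.0012185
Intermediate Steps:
O(u, h) = 1/(65 + h)
a(Y) = Y + 2*Y² (a(Y) = (Y² + Y²) + Y = 2*Y² + Y = Y + 2*Y²)
O(668, -690)/428605 + q(463)/a(-366) = 1/((65 - 690)*428605) - 326*(-1/(366*(1 + 2*(-366)))) = (1/428605)/(-625) - 326*(-1/(366*(1 - 732))) = -1/625*1/428605 - 326/((-366*(-731))) = -1/267878125 - 326/267546 = -1/267878125 - 326*1/267546 = -1/267878125 - 163/133773 = -43664268148/35834860415625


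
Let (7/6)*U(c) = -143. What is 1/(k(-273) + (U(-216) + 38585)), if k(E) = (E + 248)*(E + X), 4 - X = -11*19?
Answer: 7/279737 ≈ 2.5024e-5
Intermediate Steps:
U(c) = -858/7 (U(c) = (6/7)*(-143) = -858/7)
X = 213 (X = 4 - (-11)*19 = 4 - 1*(-209) = 4 + 209 = 213)
k(E) = (213 + E)*(248 + E) (k(E) = (E + 248)*(E + 213) = (248 + E)*(213 + E) = (213 + E)*(248 + E))
1/(k(-273) + (U(-216) + 38585)) = 1/((52824 + (-273)² + 461*(-273)) + (-858/7 + 38585)) = 1/((52824 + 74529 - 125853) + 269237/7) = 1/(1500 + 269237/7) = 1/(279737/7) = 7/279737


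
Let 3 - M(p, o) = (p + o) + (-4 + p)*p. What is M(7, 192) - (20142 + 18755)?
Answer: -39114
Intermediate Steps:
M(p, o) = 3 - o - p - p*(-4 + p) (M(p, o) = 3 - ((p + o) + (-4 + p)*p) = 3 - ((o + p) + p*(-4 + p)) = 3 - (o + p + p*(-4 + p)) = 3 + (-o - p - p*(-4 + p)) = 3 - o - p - p*(-4 + p))
M(7, 192) - (20142 + 18755) = (3 - 1*192 - 1*7² + 3*7) - (20142 + 18755) = (3 - 192 - 1*49 + 21) - 1*38897 = (3 - 192 - 49 + 21) - 38897 = -217 - 38897 = -39114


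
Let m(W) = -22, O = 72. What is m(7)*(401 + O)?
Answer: -10406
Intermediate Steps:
m(7)*(401 + O) = -22*(401 + 72) = -22*473 = -10406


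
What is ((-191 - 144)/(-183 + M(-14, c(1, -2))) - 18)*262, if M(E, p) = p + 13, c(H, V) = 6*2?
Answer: -328679/79 ≈ -4160.5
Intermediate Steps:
c(H, V) = 12
M(E, p) = 13 + p
((-191 - 144)/(-183 + M(-14, c(1, -2))) - 18)*262 = ((-191 - 144)/(-183 + (13 + 12)) - 18)*262 = (-335/(-183 + 25) - 18)*262 = (-335/(-158) - 18)*262 = (-335*(-1/158) - 18)*262 = (335/158 - 18)*262 = -2509/158*262 = -328679/79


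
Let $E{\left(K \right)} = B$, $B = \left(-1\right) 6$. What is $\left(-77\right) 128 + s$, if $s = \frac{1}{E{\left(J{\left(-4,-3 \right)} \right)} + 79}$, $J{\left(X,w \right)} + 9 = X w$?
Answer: $- \frac{719487}{73} \approx -9856.0$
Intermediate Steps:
$B = -6$
$J{\left(X,w \right)} = -9 + X w$
$E{\left(K \right)} = -6$
$s = \frac{1}{73}$ ($s = \frac{1}{-6 + 79} = \frac{1}{73} \approx 0.013699$)
$\left(-77\right) 128 + s = \left(-77\right) 128 + \frac{1}{73} = -9856 + \frac{1}{73} = - \frac{719487}{73}$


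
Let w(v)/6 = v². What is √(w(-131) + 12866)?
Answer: 2*√28958 ≈ 340.34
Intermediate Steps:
w(v) = 6*v²
√(w(-131) + 12866) = √(6*(-131)² + 12866) = √(6*17161 + 12866) = √(102966 + 12866) = √115832 = 2*√28958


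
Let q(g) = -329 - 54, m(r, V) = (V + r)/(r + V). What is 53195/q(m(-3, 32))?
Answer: -53195/383 ≈ -138.89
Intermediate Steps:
m(r, V) = 1 (m(r, V) = (V + r)/(V + r) = 1)
q(g) = -383
53195/q(m(-3, 32)) = 53195/(-383) = 53195*(-1/383) = -53195/383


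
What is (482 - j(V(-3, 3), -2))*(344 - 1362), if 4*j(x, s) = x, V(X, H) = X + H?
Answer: -490676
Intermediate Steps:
V(X, H) = H + X
j(x, s) = x/4
(482 - j(V(-3, 3), -2))*(344 - 1362) = (482 - (3 - 3)/4)*(344 - 1362) = (482 - 0/4)*(-1018) = (482 - 1*0)*(-1018) = (482 + 0)*(-1018) = 482*(-1018) = -490676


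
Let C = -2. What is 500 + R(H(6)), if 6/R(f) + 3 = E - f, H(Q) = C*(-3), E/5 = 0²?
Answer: 1498/3 ≈ 499.33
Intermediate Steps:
E = 0 (E = 5*0² = 5*0 = 0)
H(Q) = 6 (H(Q) = -2*(-3) = 6)
R(f) = 6/(-3 - f) (R(f) = 6/(-3 + (0 - f)) = 6/(-3 - f))
500 + R(H(6)) = 500 - 6/(3 + 6) = 500 - 6/9 = 500 - 6*⅑ = 500 - ⅔ = 1498/3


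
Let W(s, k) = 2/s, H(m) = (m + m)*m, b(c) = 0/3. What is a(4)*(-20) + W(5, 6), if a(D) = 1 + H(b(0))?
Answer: -98/5 ≈ -19.600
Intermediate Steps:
b(c) = 0 (b(c) = 0*(⅓) = 0)
H(m) = 2*m² (H(m) = (2*m)*m = 2*m²)
a(D) = 1 (a(D) = 1 + 2*0² = 1 + 2*0 = 1 + 0 = 1)
a(4)*(-20) + W(5, 6) = 1*(-20) + 2/5 = -20 + 2*(⅕) = -20 + ⅖ = -98/5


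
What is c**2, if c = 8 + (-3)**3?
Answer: 361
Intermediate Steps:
c = -19 (c = 8 - 27 = -19)
c**2 = (-19)**2 = 361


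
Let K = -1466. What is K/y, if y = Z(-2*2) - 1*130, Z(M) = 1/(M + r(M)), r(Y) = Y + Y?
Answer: 17592/1561 ≈ 11.270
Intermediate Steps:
r(Y) = 2*Y
Z(M) = 1/(3*M) (Z(M) = 1/(M + 2*M) = 1/(3*M))
y = -1561/12 (y = 1/(3*((-2*2))) - 1*130 = (1/3)/(-4) - 130 = (1/3)*(-1/4) - 130 = -1/12 - 130 = -1561/12 ≈ -130.08)
K/y = -1466/(-1561/12) = -1466*(-12/1561) = 17592/1561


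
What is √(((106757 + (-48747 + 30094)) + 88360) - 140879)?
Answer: √35585 ≈ 188.64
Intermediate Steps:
√(((106757 + (-48747 + 30094)) + 88360) - 140879) = √(((106757 - 18653) + 88360) - 140879) = √((88104 + 88360) - 140879) = √(176464 - 140879) = √35585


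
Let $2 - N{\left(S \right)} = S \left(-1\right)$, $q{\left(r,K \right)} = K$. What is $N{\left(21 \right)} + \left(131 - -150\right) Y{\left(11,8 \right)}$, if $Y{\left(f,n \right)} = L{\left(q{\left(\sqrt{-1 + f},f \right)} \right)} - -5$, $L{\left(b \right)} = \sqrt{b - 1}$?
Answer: $1428 + 281 \sqrt{10} \approx 2316.6$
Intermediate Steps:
$L{\left(b \right)} = \sqrt{-1 + b}$
$N{\left(S \right)} = 2 + S$ ($N{\left(S \right)} = 2 - S \left(-1\right) = 2 - - S = 2 + S$)
$Y{\left(f,n \right)} = 5 + \sqrt{-1 + f}$ ($Y{\left(f,n \right)} = \sqrt{-1 + f} - -5 = \sqrt{-1 + f} + 5 = 5 + \sqrt{-1 + f}$)
$N{\left(21 \right)} + \left(131 - -150\right) Y{\left(11,8 \right)} = \left(2 + 21\right) + \left(131 - -150\right) \left(5 + \sqrt{-1 + 11}\right) = 23 + \left(131 + 150\right) \left(5 + \sqrt{10}\right) = 23 + 281 \left(5 + \sqrt{10}\right) = 23 + \left(1405 + 281 \sqrt{10}\right) = 1428 + 281 \sqrt{10}$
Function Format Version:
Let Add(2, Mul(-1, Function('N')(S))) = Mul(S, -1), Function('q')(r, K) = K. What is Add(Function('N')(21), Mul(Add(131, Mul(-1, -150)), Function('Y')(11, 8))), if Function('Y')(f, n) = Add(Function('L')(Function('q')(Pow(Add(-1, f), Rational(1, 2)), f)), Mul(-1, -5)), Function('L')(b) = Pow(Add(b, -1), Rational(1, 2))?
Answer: Add(1428, Mul(281, Pow(10, Rational(1, 2)))) ≈ 2316.6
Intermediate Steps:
Function('L')(b) = Pow(Add(-1, b), Rational(1, 2))
Function('N')(S) = Add(2, S) (Function('N')(S) = Add(2, Mul(-1, Mul(S, -1))) = Add(2, Mul(-1, Mul(-1, S))) = Add(2, S))
Function('Y')(f, n) = Add(5, Pow(Add(-1, f), Rational(1, 2))) (Function('Y')(f, n) = Add(Pow(Add(-1, f), Rational(1, 2)), Mul(-1, -5)) = Add(Pow(Add(-1, f), Rational(1, 2)), 5) = Add(5, Pow(Add(-1, f), Rational(1, 2))))
Add(Function('N')(21), Mul(Add(131, Mul(-1, -150)), Function('Y')(11, 8))) = Add(Add(2, 21), Mul(Add(131, Mul(-1, -150)), Add(5, Pow(Add(-1, 11), Rational(1, 2))))) = Add(23, Mul(Add(131, 150), Add(5, Pow(10, Rational(1, 2))))) = Add(23, Mul(281, Add(5, Pow(10, Rational(1, 2))))) = Add(23, Add(1405, Mul(281, Pow(10, Rational(1, 2))))) = Add(1428, Mul(281, Pow(10, Rational(1, 2))))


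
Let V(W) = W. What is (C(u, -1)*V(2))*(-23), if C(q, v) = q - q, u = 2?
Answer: 0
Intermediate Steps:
C(q, v) = 0
(C(u, -1)*V(2))*(-23) = (0*2)*(-23) = 0*(-23) = 0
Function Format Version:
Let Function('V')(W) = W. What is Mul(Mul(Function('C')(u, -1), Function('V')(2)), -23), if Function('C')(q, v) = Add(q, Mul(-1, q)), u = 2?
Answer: 0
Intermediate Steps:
Function('C')(q, v) = 0
Mul(Mul(Function('C')(u, -1), Function('V')(2)), -23) = Mul(Mul(0, 2), -23) = Mul(0, -23) = 0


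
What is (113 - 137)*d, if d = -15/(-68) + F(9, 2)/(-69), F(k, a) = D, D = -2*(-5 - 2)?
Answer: -166/391 ≈ -0.42455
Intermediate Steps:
D = 14 (D = -2*(-7) = 14)
F(k, a) = 14
d = 83/4692 (d = -15/(-68) + 14/(-69) = -15*(-1/68) + 14*(-1/69) = 15/68 - 14/69 = 83/4692 ≈ 0.017690)
(113 - 137)*d = (113 - 137)*(83/4692) = -24*83/4692 = -166/391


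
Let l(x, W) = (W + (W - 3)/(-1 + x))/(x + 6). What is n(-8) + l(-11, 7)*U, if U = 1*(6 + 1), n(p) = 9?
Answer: -1/3 ≈ -0.33333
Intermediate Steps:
l(x, W) = (W + (-3 + W)/(-1 + x))/(6 + x)
U = 7 (U = 1*7 = 7)
n(-8) + l(-11, 7)*U = 9 + ((-3 + 7*(-11))/(-6 + (-11)**2 + 5*(-11)))*7 = 9 + ((-3 - 77)/(-6 + 121 - 55))*7 = 9 + (-80/60)*7 = 9 + ((1/60)*(-80))*7 = 9 - 4/3*7 = 9 - 28/3 = -1/3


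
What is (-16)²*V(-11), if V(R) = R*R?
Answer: 30976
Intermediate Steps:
V(R) = R²
(-16)²*V(-11) = (-16)²*(-11)² = 256*121 = 30976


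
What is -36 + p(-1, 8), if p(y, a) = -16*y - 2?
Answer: -22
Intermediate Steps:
p(y, a) = -2 - 16*y
-36 + p(-1, 8) = -36 + (-2 - 16*(-1)) = -36 + (-2 + 16) = -36 + 14 = -22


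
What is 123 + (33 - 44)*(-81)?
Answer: 1014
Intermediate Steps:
123 + (33 - 44)*(-81) = 123 - 11*(-81) = 123 + 891 = 1014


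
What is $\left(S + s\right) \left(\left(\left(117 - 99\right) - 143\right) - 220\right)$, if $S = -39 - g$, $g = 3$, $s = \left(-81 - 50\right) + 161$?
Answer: $4140$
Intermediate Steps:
$s = 30$ ($s = -131 + 161 = 30$)
$S = -42$ ($S = -39 - 3 = -42$)
$\left(S + s\right) \left(\left(\left(117 - 99\right) - 143\right) - 220\right) = \left(-42 + 30\right) \left(\left(\left(117 - 99\right) - 143\right) - 220\right) = - 12 \left(\left(18 - 143\right) - 220\right) = - 12 \left(-125 - 220\right) = \left(-12\right) \left(-345\right) = 4140$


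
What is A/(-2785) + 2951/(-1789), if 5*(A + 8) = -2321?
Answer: -36868846/24911825 ≈ -1.4800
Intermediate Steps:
A = -2361/5 (A = -8 + (⅕)*(-2321) = -8 - 2321/5 = -2361/5 ≈ -472.20)
A/(-2785) + 2951/(-1789) = -2361/5/(-2785) + 2951/(-1789) = -2361/5*(-1/2785) + 2951*(-1/1789) = 2361/13925 - 2951/1789 = -36868846/24911825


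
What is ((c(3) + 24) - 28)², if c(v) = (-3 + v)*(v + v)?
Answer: 16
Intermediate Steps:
c(v) = 2*v*(-3 + v) (c(v) = (-3 + v)*(2*v) = 2*v*(-3 + v))
((c(3) + 24) - 28)² = ((2*3*(-3 + 3) + 24) - 28)² = ((2*3*0 + 24) - 28)² = ((0 + 24) - 28)² = (24 - 28)² = (-4)² = 16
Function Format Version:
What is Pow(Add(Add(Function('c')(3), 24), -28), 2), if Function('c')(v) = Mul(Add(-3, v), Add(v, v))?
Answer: 16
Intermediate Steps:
Function('c')(v) = Mul(2, v, Add(-3, v)) (Function('c')(v) = Mul(Add(-3, v), Mul(2, v)) = Mul(2, v, Add(-3, v)))
Pow(Add(Add(Function('c')(3), 24), -28), 2) = Pow(Add(Add(Mul(2, 3, Add(-3, 3)), 24), -28), 2) = Pow(Add(Add(Mul(2, 3, 0), 24), -28), 2) = Pow(Add(Add(0, 24), -28), 2) = Pow(Add(24, -28), 2) = Pow(-4, 2) = 16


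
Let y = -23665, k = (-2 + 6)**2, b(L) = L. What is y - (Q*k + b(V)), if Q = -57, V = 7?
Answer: -22760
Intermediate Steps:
k = 16 (k = 4**2 = 16)
y - (Q*k + b(V)) = -23665 - (-57*16 + 7) = -23665 - (-912 + 7) = -23665 - 1*(-905) = -23665 + 905 = -22760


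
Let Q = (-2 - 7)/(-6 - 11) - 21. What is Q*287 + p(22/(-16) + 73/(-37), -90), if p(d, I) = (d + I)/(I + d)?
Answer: -99859/17 ≈ -5874.1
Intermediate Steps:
p(d, I) = 1 (p(d, I) = (I + d)/(I + d) = 1)
Q = -348/17 (Q = -9/(-17) - 21 = -9*(-1/17) - 21 = 9/17 - 21 = -348/17 ≈ -20.471)
Q*287 + p(22/(-16) + 73/(-37), -90) = -348/17*287 + 1 = -99876/17 + 1 = -99859/17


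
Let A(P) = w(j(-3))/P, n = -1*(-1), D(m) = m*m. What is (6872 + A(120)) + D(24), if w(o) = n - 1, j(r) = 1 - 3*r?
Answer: 7448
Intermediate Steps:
D(m) = m**2
n = 1
w(o) = 0 (w(o) = 1 - 1 = 0)
A(P) = 0 (A(P) = 0/P = 0)
(6872 + A(120)) + D(24) = (6872 + 0) + 24**2 = 6872 + 576 = 7448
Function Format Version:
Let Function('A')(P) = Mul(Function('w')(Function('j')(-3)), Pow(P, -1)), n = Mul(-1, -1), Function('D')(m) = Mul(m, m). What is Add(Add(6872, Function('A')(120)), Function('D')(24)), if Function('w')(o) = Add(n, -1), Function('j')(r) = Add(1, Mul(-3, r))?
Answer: 7448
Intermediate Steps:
Function('D')(m) = Pow(m, 2)
n = 1
Function('w')(o) = 0 (Function('w')(o) = Add(1, -1) = 0)
Function('A')(P) = 0 (Function('A')(P) = Mul(0, Pow(P, -1)) = 0)
Add(Add(6872, Function('A')(120)), Function('D')(24)) = Add(Add(6872, 0), Pow(24, 2)) = Add(6872, 576) = 7448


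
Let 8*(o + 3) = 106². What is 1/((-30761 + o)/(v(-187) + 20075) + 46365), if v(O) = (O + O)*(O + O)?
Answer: 2882/133623401 ≈ 2.1568e-5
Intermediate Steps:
v(O) = 4*O² (v(O) = (2*O)*(2*O) = 4*O²)
o = 2803/2 (o = -3 + (⅛)*106² = -3 + (⅛)*11236 = -3 + 2809/2 = 2803/2 ≈ 1401.5)
1/((-30761 + o)/(v(-187) + 20075) + 46365) = 1/((-30761 + 2803/2)/(4*(-187)² + 20075) + 46365) = 1/(-58719/(2*(4*34969 + 20075)) + 46365) = 1/(-58719/(2*(139876 + 20075)) + 46365) = 1/(-58719/2/159951 + 46365) = 1/(-58719/2*1/159951 + 46365) = 1/(-529/2882 + 46365) = 1/(133623401/2882) = 2882/133623401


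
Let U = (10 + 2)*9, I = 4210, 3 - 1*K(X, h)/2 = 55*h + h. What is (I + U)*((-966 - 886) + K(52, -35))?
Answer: 8955532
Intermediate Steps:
K(X, h) = 6 - 112*h (K(X, h) = 6 - 2*(55*h + h) = 6 - 112*h)
U = 108 (U = 12*9 = 108)
(I + U)*((-966 - 886) + K(52, -35)) = (4210 + 108)*((-966 - 886) + (6 - 112*(-35))) = 4318*(-1852 + (6 + 3920)) = 4318*(-1852 + 3926) = 4318*2074 = 8955532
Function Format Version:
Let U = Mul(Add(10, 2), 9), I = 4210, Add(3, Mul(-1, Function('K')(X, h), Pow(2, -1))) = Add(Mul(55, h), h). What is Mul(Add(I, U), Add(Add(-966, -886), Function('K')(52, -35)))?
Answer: 8955532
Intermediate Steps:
Function('K')(X, h) = Add(6, Mul(-112, h)) (Function('K')(X, h) = Add(6, Mul(-2, Add(Mul(55, h), h))) = Add(6, Mul(-2, Mul(56, h))) = Add(6, Mul(-112, h)))
U = 108 (U = Mul(12, 9) = 108)
Mul(Add(I, U), Add(Add(-966, -886), Function('K')(52, -35))) = Mul(Add(4210, 108), Add(Add(-966, -886), Add(6, Mul(-112, -35)))) = Mul(4318, Add(-1852, Add(6, 3920))) = Mul(4318, Add(-1852, 3926)) = Mul(4318, 2074) = 8955532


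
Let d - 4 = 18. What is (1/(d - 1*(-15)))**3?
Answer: 1/50653 ≈ 1.9742e-5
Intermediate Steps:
d = 22 (d = 4 + 18 = 22)
(1/(d - 1*(-15)))**3 = (1/(22 - 1*(-15)))**3 = (1/(22 + 15))**3 = (1/37)**3 = 1/50653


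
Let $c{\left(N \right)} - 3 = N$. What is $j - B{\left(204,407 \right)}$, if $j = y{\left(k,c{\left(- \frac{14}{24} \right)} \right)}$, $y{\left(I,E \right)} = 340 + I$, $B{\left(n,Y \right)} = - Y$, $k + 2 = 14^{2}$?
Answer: $941$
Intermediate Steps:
$c{\left(N \right)} = 3 + N$
$k = 194$ ($k = -2 + 14^{2} = -2 + 196 = 194$)
$j = 534$ ($j = 340 + 194 = 534$)
$j - B{\left(204,407 \right)} = 534 - \left(-1\right) 407 = 534 - -407 = 534 + 407 = 941$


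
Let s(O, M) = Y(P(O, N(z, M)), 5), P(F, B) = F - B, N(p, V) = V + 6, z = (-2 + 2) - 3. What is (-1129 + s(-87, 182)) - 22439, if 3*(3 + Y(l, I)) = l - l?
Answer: -23571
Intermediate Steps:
z = -3 (z = 0 - 3 = -3)
N(p, V) = 6 + V
Y(l, I) = -3 (Y(l, I) = -3 + (l - l)/3 = -3 + (⅓)*0 = -3 + 0 = -3)
s(O, M) = -3
(-1129 + s(-87, 182)) - 22439 = (-1129 - 3) - 22439 = -1132 - 22439 = -23571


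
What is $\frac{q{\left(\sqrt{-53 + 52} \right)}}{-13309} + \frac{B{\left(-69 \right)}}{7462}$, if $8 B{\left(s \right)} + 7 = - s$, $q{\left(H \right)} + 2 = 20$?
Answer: $- \frac{124685}{397247032} \approx -0.00031387$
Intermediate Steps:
$q{\left(H \right)} = 18$ ($q{\left(H \right)} = -2 + 20 = 18$)
$B{\left(s \right)} = - \frac{7}{8} - \frac{s}{8}$ ($B{\left(s \right)} = - \frac{7}{8} + \frac{\left(-1\right) s}{8} = - \frac{7}{8} - \frac{s}{8}$)
$\frac{q{\left(\sqrt{-53 + 52} \right)}}{-13309} + \frac{B{\left(-69 \right)}}{7462} = \frac{18}{-13309} + \frac{- \frac{7}{8} - - \frac{69}{8}}{7462} = 18 \left(- \frac{1}{13309}\right) + \left(- \frac{7}{8} + \frac{69}{8}\right) \frac{1}{7462} = - \frac{18}{13309} + \frac{31}{4} \cdot \frac{1}{7462} = - \frac{18}{13309} + \frac{31}{29848} = - \frac{124685}{397247032}$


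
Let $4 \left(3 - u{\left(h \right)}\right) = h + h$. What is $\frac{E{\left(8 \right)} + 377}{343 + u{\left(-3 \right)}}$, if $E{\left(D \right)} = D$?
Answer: $\frac{154}{139} \approx 1.1079$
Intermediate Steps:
$u{\left(h \right)} = 3 - \frac{h}{2}$ ($u{\left(h \right)} = 3 - \frac{h + h}{4} = 3 - \frac{2 h}{4} = 3 - \frac{h}{2}$)
$\frac{E{\left(8 \right)} + 377}{343 + u{\left(-3 \right)}} = \frac{8 + 377}{343 + \left(3 - - \frac{3}{2}\right)} = \frac{385}{343 + \left(3 + \frac{3}{2}\right)} = \frac{385}{343 + \frac{9}{2}} = \frac{385}{\frac{695}{2}} = 385 \cdot \frac{2}{695} = \frac{154}{139}$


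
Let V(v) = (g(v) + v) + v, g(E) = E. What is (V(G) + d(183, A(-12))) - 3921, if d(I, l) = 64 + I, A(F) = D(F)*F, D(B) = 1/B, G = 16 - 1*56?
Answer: -3794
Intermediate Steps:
G = -40 (G = 16 - 56 = -40)
V(v) = 3*v (V(v) = (v + v) + v = 2*v + v = 3*v)
A(F) = 1 (A(F) = F/F = 1)
(V(G) + d(183, A(-12))) - 3921 = (3*(-40) + (64 + 183)) - 3921 = (-120 + 247) - 3921 = 127 - 3921 = -3794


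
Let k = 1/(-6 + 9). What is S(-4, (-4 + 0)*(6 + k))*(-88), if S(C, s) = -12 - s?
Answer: -3520/3 ≈ -1173.3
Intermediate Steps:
k = ⅓ (k = 1/3 = ⅓ ≈ 0.33333)
S(-4, (-4 + 0)*(6 + k))*(-88) = (-12 - (-4 + 0)*(6 + ⅓))*(-88) = (-12 - (-4)*19/3)*(-88) = (-12 - 1*(-76/3))*(-88) = (-12 + 76/3)*(-88) = (40/3)*(-88) = -3520/3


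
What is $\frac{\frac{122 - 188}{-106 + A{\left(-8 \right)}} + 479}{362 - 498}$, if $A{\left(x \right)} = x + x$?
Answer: $- \frac{7313}{2074} \approx -3.526$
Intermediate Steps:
$A{\left(x \right)} = 2 x$
$\frac{\frac{122 - 188}{-106 + A{\left(-8 \right)}} + 479}{362 - 498} = \frac{\frac{122 - 188}{-106 + 2 \left(-8\right)} + 479}{362 - 498} = \frac{- \frac{66}{-106 - 16} + 479}{-136} = \left(- \frac{66}{-122} + 479\right) \left(- \frac{1}{136}\right) = \left(\left(-66\right) \left(- \frac{1}{122}\right) + 479\right) \left(- \frac{1}{136}\right) = \left(\frac{33}{61} + 479\right) \left(- \frac{1}{136}\right) = \frac{29252}{61} \left(- \frac{1}{136}\right) = - \frac{7313}{2074}$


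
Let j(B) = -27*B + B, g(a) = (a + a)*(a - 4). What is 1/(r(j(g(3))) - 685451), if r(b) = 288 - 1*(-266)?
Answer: -1/684897 ≈ -1.4601e-6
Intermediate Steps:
g(a) = 2*a*(-4 + a) (g(a) = (2*a)*(-4 + a) = 2*a*(-4 + a))
j(B) = -26*B
r(b) = 554 (r(b) = 288 + 266 = 554)
1/(r(j(g(3))) - 685451) = 1/(554 - 685451) = 1/(-684897) = -1/684897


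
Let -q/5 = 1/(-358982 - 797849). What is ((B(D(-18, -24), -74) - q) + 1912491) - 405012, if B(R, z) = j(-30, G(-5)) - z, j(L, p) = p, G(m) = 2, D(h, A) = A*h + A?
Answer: 1743986358200/1156831 ≈ 1.5076e+6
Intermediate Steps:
D(h, A) = A + A*h
B(R, z) = 2 - z
q = 5/1156831 (q = -5/(-358982 - 797849) = -5/(-1156831) = -5*(-1/1156831) = 5/1156831 ≈ 4.3222e-6)
((B(D(-18, -24), -74) - q) + 1912491) - 405012 = (((2 - 1*(-74)) - 1*5/1156831) + 1912491) - 405012 = (((2 + 74) - 5/1156831) + 1912491) - 405012 = ((76 - 5/1156831) + 1912491) - 405012 = (87919151/1156831 + 1912491) - 405012 = 2212516795172/1156831 - 405012 = 1743986358200/1156831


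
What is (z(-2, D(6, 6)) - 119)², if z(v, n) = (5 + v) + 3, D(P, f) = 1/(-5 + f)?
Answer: 12769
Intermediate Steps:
z(v, n) = 8 + v
(z(-2, D(6, 6)) - 119)² = ((8 - 2) - 119)² = (6 - 119)² = (-113)² = 12769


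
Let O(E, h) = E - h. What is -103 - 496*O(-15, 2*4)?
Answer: 11305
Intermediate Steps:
-103 - 496*O(-15, 2*4) = -103 - 496*(-15 - 2*4) = -103 - 496*(-15 - 1*8) = -103 - 496*(-15 - 8) = -103 - 496*(-23) = -103 + 11408 = 11305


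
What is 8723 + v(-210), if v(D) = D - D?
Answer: 8723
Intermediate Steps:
v(D) = 0
8723 + v(-210) = 8723 + 0 = 8723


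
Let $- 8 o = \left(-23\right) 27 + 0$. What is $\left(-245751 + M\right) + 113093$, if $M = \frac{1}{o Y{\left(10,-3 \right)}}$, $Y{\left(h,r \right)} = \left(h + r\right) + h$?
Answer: $- \frac{1400470498}{10557} \approx -1.3266 \cdot 10^{5}$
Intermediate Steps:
$Y{\left(h,r \right)} = r + 2 h$
$o = \frac{621}{8}$ ($o = - \frac{\left(-23\right) 27 + 0}{8} = - \frac{-621 + 0}{8} = \left(- \frac{1}{8}\right) \left(-621\right) = \frac{621}{8} \approx 77.625$)
$M = \frac{8}{10557}$ ($M = \frac{1}{\frac{621}{8} \left(-3 + 2 \cdot 10\right)} = \frac{1}{\frac{621}{8} \left(-3 + 20\right)} = \frac{1}{\frac{621}{8} \cdot 17} = \frac{1}{\frac{10557}{8}} = \frac{8}{10557} \approx 0.00075779$)
$\left(-245751 + M\right) + 113093 = \left(-245751 + \frac{8}{10557}\right) + 113093 = - \frac{2594393299}{10557} + 113093 = - \frac{1400470498}{10557}$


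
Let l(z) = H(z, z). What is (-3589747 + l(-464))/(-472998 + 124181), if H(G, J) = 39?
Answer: 3589708/348817 ≈ 10.291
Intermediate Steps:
l(z) = 39
(-3589747 + l(-464))/(-472998 + 124181) = (-3589747 + 39)/(-472998 + 124181) = -3589708/(-348817) = -3589708*(-1/348817) = 3589708/348817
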